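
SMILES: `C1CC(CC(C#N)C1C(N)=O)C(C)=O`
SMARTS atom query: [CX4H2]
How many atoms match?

3

The query [CX4H2] means: sp3 carbon (X4) with exactly two hydrogens.
Check the 14 heavy atoms by environment: 3× C (H1, X4) → no; 3× C (H2, X4) → match; 1× C (H0, X2) → no; 1× N (H0, X1) → no; 2× C (H0, X3) → no; 2× O (H0, X1) → no; 1× N (H2, X3) → no; 1× C (H3, X4) → no.
That gives 3 matching atoms.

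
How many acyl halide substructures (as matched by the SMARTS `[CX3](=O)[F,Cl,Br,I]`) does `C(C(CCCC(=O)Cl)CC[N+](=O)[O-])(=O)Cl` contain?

2

[CX3](=O)[F,Cl,Br,I] is the SMARTS for an acyl halide: a carbonyl carbon bonded to a halogen.
The molecule carries 2 separate instances of an acyl chloride (-C(=O)Cl) meeting every constraint; each maps to a distinct set of atoms, giving 2 matches.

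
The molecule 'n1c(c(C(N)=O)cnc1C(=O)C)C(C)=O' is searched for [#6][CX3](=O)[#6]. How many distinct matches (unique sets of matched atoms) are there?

[#6][CX3](=O)[#6] is the SMARTS for a ketone: a carbonyl carbon (no H) flanked by two carbons.
The molecule carries 2 separate instances of an acetyl/ketone group (-C(=O)CH3) meeting every constraint; each maps to a distinct set of atoms, giving 2 matches.

2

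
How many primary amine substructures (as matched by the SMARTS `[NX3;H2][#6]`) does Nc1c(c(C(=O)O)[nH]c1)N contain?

2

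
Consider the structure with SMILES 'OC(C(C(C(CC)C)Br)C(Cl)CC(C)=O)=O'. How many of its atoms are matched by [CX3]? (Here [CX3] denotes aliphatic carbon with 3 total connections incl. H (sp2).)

2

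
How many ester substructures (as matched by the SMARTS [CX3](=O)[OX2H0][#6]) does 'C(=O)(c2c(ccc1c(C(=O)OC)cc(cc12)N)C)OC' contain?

2

[CX3](=O)[OX2H0][#6] is the SMARTS for an ester: a carbonyl carbon bonded to an oxygen that is itself bonded to carbon (no H on that O).
The molecule carries 2 separate instances of a methyl-ester group (-C(=O)OCH3) meeting every constraint; each maps to a distinct set of atoms, giving 2 matches.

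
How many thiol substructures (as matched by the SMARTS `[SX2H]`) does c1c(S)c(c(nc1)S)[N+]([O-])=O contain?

[SX2H] is the SMARTS for a thiol: an aliphatic sulfur with two connections, one being H.
The molecule carries 2 separate instances of a thiol (-SH) meeting every constraint; each maps to a distinct set of atoms, giving 2 matches.

2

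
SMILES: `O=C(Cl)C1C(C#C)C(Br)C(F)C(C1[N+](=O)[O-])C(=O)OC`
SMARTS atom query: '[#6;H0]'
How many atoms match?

The query [#6;H0] means: any carbon with no attached hydrogen.
Check the 20 heavy atoms by environment: 7× C (H1) → no; 3× C (H0) → match; 4× O (H0) → no; 1× C (H3) → no; 1× Br (H0) → no; 1× Cl (H0) → no; 1× F (H0) → no; 1× N (charge +1, H0) → no; 1× O (charge -1, H0) → no.
That gives 3 matching atoms.

3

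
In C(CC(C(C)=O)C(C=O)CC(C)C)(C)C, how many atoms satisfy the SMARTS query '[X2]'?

0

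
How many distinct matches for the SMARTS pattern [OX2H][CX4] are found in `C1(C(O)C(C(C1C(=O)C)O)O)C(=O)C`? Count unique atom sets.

3

[OX2H][CX4] is the SMARTS for an aliphatic alcohol: a hydroxyl oxygen bound to an sp3 (X4) carbon.
The molecule carries 3 separate instances of a hydroxyl group (-OH) meeting every constraint; each maps to a distinct set of atoms, giving 3 matches.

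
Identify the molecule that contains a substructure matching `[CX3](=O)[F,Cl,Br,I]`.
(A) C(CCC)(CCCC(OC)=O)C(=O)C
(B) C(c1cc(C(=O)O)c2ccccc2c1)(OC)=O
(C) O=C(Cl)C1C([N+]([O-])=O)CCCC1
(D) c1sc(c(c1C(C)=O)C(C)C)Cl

C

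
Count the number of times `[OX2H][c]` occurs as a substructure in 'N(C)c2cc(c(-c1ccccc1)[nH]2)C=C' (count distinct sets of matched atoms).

0

[OX2H][c] is the SMARTS for a phenol: a hydroxyl oxygen attached to an aromatic carbon.
No fragment in the molecule satisfies every constraint, giving 0 matches.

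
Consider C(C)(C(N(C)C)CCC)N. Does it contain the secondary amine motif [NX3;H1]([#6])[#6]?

The pattern [NX3;H1]([#6])[#6] describes a trivalent nitrogen with one H, bonded to two carbons — a secondary amine.
The closest candidate here is a primary amino group (-NH2), but the nitrogen has H2 and only one carbon neighbour. No other fragment satisfies the full query, so there is no match.

No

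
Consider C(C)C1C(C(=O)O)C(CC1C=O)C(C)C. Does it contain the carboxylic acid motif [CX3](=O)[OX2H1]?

The pattern [CX3](=O)[OX2H1] describes an sp2 carbon double-bonded to O and single-bonded to an -OH oxygen — a carboxylic acid.
The molecule carries a carboxylic acid group (-C(=O)OH), whose atoms satisfy every constraint of the query, so the pattern matches.

Yes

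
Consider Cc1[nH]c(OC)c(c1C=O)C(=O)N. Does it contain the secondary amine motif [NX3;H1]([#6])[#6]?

No

The pattern [NX3;H1]([#6])[#6] describes a trivalent nitrogen with one H, bonded to two carbons — a secondary amine.
The closest candidate here is a primary amide (-C(=O)NH2), but the -C(=O)NH2 nitrogen has H2, not H1. No other fragment satisfies the full query, so there is no match.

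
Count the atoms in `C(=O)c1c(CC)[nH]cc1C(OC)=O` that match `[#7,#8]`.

4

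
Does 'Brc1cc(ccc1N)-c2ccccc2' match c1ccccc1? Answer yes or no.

Yes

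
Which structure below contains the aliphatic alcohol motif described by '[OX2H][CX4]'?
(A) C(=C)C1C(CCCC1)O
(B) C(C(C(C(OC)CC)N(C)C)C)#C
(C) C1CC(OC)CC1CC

A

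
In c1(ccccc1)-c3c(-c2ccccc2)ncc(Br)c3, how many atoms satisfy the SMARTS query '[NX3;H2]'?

Check the 19 heavy atoms by environment: 1× n (aromatic, H0, X2) → no; 12× c (aromatic, H1, X3) → no; 5× c (aromatic, H0, X3) → no; 1× Br (H0, X1) → no.
No environment satisfies the query, so 0 matching atoms.

0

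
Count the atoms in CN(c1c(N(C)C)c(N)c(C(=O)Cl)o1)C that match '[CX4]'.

4

The query [CX4] means: C with X4: aliphatic carbon with exactly 4 total connections (bonds + H).
Check the 15 heavy atoms by environment: 1× o (aromatic, X2) → no; 4× c (aromatic, X3) → no; 3× N (X3) → no; 4× C (X4) → match; 1× C (X3) → no; 1× O (X1) → no; 1× Cl (X1) → no.
That gives 4 matching atoms.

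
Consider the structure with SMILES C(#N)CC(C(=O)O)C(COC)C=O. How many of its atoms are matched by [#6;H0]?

2

The query [#6;H0] means: any carbon with no attached hydrogen.
Check the 13 heavy atoms by environment: 2× C (H2) → no; 3× C (H1) → no; 2× C (H0) → match; 3× O (H0) → no; 1× O (H1) → no; 1× C (H3) → no; 1× N (H0) → no.
That gives 2 matching atoms.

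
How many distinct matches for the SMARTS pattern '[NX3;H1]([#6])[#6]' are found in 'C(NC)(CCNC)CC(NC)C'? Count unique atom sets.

3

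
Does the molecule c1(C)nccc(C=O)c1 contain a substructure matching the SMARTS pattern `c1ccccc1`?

No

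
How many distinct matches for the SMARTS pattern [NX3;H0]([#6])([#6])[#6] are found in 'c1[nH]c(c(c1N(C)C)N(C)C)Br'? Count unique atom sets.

2

[NX3;H0]([#6])([#6])[#6] is the SMARTS for a tertiary amine: a trivalent nitrogen with no H, bonded to three carbons.
The molecule carries 2 separate instances of a dimethylamino group (-N(CH3)2) meeting every constraint; each maps to a distinct set of atoms, giving 2 matches.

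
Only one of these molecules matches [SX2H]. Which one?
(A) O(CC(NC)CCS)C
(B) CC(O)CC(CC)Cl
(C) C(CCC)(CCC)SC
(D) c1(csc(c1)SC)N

A

[SX2H] describes an aliphatic sulfur with two connections, one being H (a thiol).
(A) contains a thiol (-SH), which satisfies every atom and bond constraint.
(B) has a hydroxyl group (-OH) but it is an -OH, not an -SH.
(C) has a methylthio ether (-SCH3) but the sulfur has H0 (bonded to two carbons), not H1.
(D) has a methylthio ether (-SCH3) but the sulfur has H0 (bonded to two carbons), not H1.
So the answer is (A).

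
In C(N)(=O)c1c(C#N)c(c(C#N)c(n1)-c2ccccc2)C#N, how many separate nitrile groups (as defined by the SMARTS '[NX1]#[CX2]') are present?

[NX1]#[CX2] is the SMARTS for a nitrile: a nitrogen triple-bonded to a two-connected carbon.
The molecule carries 3 separate instances of a nitrile (-C#N) meeting every constraint; each maps to a distinct set of atoms, giving 3 matches.

3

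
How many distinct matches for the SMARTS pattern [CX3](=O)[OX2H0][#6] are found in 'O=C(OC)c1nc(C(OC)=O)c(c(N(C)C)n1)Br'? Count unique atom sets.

[CX3](=O)[OX2H0][#6] is the SMARTS for an ester: a carbonyl carbon bonded to an oxygen that is itself bonded to carbon (no H on that O).
The molecule carries 2 separate instances of a methyl-ester group (-C(=O)OCH3) meeting every constraint; each maps to a distinct set of atoms, giving 2 matches.

2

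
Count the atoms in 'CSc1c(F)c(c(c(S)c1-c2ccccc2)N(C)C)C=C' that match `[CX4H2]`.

0

Check the 21 heavy atoms by environment: 7× c (aromatic, H0, X3) → no; 5× c (aromatic, H1, X3) → no; 1× S (H0, X2) → no; 3× C (H3, X4) → no; 1× S (H1, X2) → no; 1× N (H0, X3) → no; 1× F (H0, X1) → no; 1× C (H1, X3) → no; 1× C (H2, X3) → no.
No environment satisfies the query, so 0 matching atoms.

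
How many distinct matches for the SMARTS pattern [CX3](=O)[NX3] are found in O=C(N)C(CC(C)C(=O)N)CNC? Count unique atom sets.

2

[CX3](=O)[NX3] is the SMARTS for an amide: a carbonyl carbon bonded to a trivalent nitrogen.
The molecule carries 2 separate instances of a primary amide (-C(=O)NH2) meeting every constraint; each maps to a distinct set of atoms, giving 2 matches.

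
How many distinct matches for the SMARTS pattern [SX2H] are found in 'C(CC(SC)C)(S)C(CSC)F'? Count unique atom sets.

1

[SX2H] is the SMARTS for a thiol: an aliphatic sulfur with two connections, one being H.
Exactly one fragment in the molecule meets all constraints, giving 1 match.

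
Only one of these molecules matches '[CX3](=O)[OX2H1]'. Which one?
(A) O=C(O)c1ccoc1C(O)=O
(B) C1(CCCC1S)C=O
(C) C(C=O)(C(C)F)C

[CX3](=O)[OX2H1] describes an sp2 carbon double-bonded to O and single-bonded to an -OH oxygen (a carboxylic acid).
(A) contains a carboxylic acid group (-C(=O)OH), which satisfies every atom and bond constraint.
(B) has an aldehyde (-CHO) but there is no singly-bonded oxygen on the carbonyl carbon.
(C) has an aldehyde (-CHO) but there is no singly-bonded oxygen on the carbonyl carbon.
So the answer is (A).

A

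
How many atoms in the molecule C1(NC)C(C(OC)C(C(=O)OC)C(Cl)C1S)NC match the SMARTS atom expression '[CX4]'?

Check the 18 heavy atoms by environment: 10× C (X4) → match; 2× N (X3) → no; 1× S (X2) → no; 1× C (X3) → no; 1× O (X1) → no; 2× O (X2) → no; 1× Cl (X1) → no.
That gives 10 matching atoms.

10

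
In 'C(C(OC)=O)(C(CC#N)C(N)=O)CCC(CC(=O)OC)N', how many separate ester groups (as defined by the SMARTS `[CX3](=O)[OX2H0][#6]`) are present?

[CX3](=O)[OX2H0][#6] is the SMARTS for an ester: a carbonyl carbon bonded to an oxygen that is itself bonded to carbon (no H on that O).
The molecule carries 2 separate instances of a methyl-ester group (-C(=O)OCH3) meeting every constraint; each maps to a distinct set of atoms, giving 2 matches.

2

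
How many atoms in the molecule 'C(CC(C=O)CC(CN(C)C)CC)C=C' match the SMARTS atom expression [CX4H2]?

Check the 15 heavy atoms by environment: 5× C (H2, X4) → match; 2× C (H1, X4) → no; 2× C (H1, X3) → no; 1× O (H0, X1) → no; 1× C (H2, X3) → no; 1× N (H0, X3) → no; 3× C (H3, X4) → no.
That gives 5 matching atoms.

5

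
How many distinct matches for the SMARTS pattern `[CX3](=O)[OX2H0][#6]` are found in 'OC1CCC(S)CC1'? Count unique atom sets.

0

[CX3](=O)[OX2H0][#6] is the SMARTS for an ester: a carbonyl carbon bonded to an oxygen that is itself bonded to carbon (no H on that O).
No fragment in the molecule satisfies every constraint, giving 0 matches.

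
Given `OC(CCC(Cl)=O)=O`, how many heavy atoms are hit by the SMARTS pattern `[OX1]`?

Check the 8 heavy atoms by environment: 2× C (X4) → no; 2× C (X3) → no; 2× O (X1) → match; 1× O (X2) → no; 1× Cl (X1) → no.
That gives 2 matching atoms.

2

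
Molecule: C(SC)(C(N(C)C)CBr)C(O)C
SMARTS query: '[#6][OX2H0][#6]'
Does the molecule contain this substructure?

The pattern [#6][OX2H0][#6] describes an aliphatic oxygen bridging two carbons with no H on the oxygen — an ether.
The closest candidate here is a hydroxyl group (-OH), but the oxygen has H1, not H0 bridging two carbons. No other fragment satisfies the full query, so there is no match.

No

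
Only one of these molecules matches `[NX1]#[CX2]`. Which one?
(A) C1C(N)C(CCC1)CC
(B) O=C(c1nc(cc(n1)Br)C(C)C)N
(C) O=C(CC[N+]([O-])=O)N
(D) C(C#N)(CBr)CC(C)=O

D

[NX1]#[CX2] describes a nitrogen triple-bonded to a two-connected carbon (a nitrile).
(A) has a primary amino group (-NH2) but the nitrogen is NX3 (three connections), not NX1 triple-bonded.
(B) has a primary amide (-C(=O)NH2) but the nitrogen is NX3, not NX1.
(C) has a nitro group (-[N+](=O)[O-]) but there is no C#N triple bond.
(D) contains a nitrile (-C#N), which satisfies every atom and bond constraint.
So the answer is (D).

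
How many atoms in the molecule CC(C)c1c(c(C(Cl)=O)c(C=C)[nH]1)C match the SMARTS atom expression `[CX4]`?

The query [CX4] means: C with X4: aliphatic carbon with exactly 4 total connections (bonds + H).
Check the 14 heavy atoms by environment: 1× n (aromatic, X3) → no; 4× c (aromatic, X3) → no; 4× C (X4) → match; 3× C (X3) → no; 1× O (X1) → no; 1× Cl (X1) → no.
That gives 4 matching atoms.

4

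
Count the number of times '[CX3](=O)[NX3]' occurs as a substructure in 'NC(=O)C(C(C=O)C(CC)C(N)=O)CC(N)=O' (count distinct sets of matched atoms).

[CX3](=O)[NX3] is the SMARTS for an amide: a carbonyl carbon bonded to a trivalent nitrogen.
The molecule carries 3 separate instances of a primary amide (-C(=O)NH2) meeting every constraint; each maps to a distinct set of atoms, giving 3 matches.

3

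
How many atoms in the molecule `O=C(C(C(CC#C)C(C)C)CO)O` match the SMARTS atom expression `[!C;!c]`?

3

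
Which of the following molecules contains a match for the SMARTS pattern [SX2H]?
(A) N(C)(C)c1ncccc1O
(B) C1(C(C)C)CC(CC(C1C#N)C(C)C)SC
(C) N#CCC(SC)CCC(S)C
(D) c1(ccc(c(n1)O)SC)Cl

C

[SX2H] describes an aliphatic sulfur with two connections, one being H (a thiol).
(A) has a hydroxyl group (-OH) but it is an -OH, not an -SH.
(B) has a methylthio ether (-SCH3) but the sulfur has H0 (bonded to two carbons), not H1.
(C) contains a thiol (-SH), which satisfies every atom and bond constraint.
(D) has a hydroxyl group (-OH) but it is an -OH, not an -SH.
So the answer is (C).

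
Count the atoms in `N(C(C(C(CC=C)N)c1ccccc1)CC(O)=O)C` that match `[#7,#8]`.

4

The query [#7,#8] means: nitrogen or oxygen (comma = OR).
Check the 19 heavy atoms by environment: 9× C → no; 6× c (aromatic) → no; 2× O → match; 2× N → match.
Summing the matching environments: 2 + 2 = 4 matching atoms.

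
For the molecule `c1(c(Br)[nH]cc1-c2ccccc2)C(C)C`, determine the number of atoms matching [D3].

Check the 15 heavy atoms by environment: 1× n (aromatic, D2) → no; 6× c (aromatic, D2) → no; 4× c (aromatic, D3) → match; 1× C (D3) → match; 2× C (D1) → no; 1× Br (D1) → no.
Summing the matching environments: 4 + 1 = 5 matching atoms.

5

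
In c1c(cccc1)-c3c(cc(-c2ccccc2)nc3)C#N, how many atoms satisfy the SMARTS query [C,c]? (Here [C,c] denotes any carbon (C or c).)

Check the 20 heavy atoms by environment: 1× n (aromatic) → no; 17× c (aromatic) → match; 1× C → match; 1× N → no.
Summing the matching environments: 17 + 1 = 18 matching atoms.

18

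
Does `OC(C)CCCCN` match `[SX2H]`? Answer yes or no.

No

The pattern [SX2H] describes an aliphatic sulfur with two connections, one being H — a thiol.
The closest candidate here is a hydroxyl group (-OH), but it is an -OH, not an -SH. No other fragment satisfies the full query, so there is no match.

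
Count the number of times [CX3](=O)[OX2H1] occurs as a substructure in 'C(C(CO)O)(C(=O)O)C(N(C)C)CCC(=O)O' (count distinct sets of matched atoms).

[CX3](=O)[OX2H1] is the SMARTS for a carboxylic acid: an sp2 carbon double-bonded to O and single-bonded to an -OH oxygen.
The molecule carries 2 separate instances of a carboxylic acid group (-C(=O)OH) meeting every constraint; each maps to a distinct set of atoms, giving 2 matches.

2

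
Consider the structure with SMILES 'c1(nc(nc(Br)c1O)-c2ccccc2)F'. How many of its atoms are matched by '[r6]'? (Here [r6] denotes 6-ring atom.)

The query [r6] means: r6 matches atoms in a six-membered ring.
Check the 15 heavy atoms by environment: 2× n (aromatic, in 6-ring) → match; 10× c (aromatic, in 6-ring) → match; 1× O (acyclic) → no; 1× Br (acyclic) → no; 1× F (acyclic) → no.
Summing the matching environments: 2 + 10 = 12 matching atoms.

12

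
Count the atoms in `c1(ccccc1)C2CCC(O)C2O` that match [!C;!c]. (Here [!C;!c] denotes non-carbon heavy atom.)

2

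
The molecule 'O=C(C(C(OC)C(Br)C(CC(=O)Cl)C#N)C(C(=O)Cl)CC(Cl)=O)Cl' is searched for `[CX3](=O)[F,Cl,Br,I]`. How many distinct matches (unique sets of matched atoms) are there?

4

[CX3](=O)[F,Cl,Br,I] is the SMARTS for an acyl halide: a carbonyl carbon bonded to a halogen.
The molecule carries 4 separate instances of an acyl chloride (-C(=O)Cl) meeting every constraint; each maps to a distinct set of atoms, giving 4 matches.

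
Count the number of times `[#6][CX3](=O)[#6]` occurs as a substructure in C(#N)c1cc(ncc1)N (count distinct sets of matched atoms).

0

[#6][CX3](=O)[#6] is the SMARTS for a ketone: a carbonyl carbon (no H) flanked by two carbons.
No fragment in the molecule satisfies every constraint, giving 0 matches.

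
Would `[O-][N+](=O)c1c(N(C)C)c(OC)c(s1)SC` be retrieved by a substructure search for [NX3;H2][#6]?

No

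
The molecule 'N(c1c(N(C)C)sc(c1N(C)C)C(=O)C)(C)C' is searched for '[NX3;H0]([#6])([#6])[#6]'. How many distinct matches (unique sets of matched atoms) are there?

3

[NX3;H0]([#6])([#6])[#6] is the SMARTS for a tertiary amine: a trivalent nitrogen with no H, bonded to three carbons.
The molecule carries 3 separate instances of a dimethylamino group (-N(CH3)2) meeting every constraint; each maps to a distinct set of atoms, giving 3 matches.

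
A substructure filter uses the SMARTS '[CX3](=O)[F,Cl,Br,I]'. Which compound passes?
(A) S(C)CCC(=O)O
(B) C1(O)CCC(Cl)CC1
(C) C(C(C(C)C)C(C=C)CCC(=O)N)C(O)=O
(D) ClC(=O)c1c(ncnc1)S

D

[CX3](=O)[F,Cl,Br,I] describes a carbonyl carbon bonded to a halogen (an acyl halide).
(A) has a carboxylic acid group (-C(=O)OH) but the carbonyl is bonded to -OH, not to a halogen.
(B) has a chloro substituent but the Cl is not on a carbonyl carbon.
(C) has a carboxylic acid group (-C(=O)OH) but the carbonyl is bonded to -OH, not to a halogen.
(D) contains an acyl chloride (-C(=O)Cl), which satisfies every atom and bond constraint.
So the answer is (D).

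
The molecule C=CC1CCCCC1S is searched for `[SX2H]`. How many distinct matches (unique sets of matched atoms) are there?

1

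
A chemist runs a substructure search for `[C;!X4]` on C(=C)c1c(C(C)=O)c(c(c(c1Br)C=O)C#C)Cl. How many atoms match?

6

The query [C;!X4] means: aliphatic carbon that does not have four total connections.
Check the 17 heavy atoms by environment: 6× c (aromatic, X3) → no; 1× Cl (X1) → no; 2× C (X2) → match; 4× C (X3) → match; 2× O (X1) → no; 1× C (X4) → no; 1× Br (X1) → no.
Summing the matching environments: 2 + 4 = 6 matching atoms.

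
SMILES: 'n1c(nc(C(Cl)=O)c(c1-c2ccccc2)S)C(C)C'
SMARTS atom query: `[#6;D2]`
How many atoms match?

5

The query [#6;D2] means: any carbon bonded to exactly two heavy atoms.
Check the 19 heavy atoms by environment: 2× n (aromatic, D2) → no; 5× c (aromatic, D3) → no; 2× C (D3) → no; 1× O (D1) → no; 1× Cl (D1) → no; 5× c (aromatic, D2) → match; 1× S (D1) → no; 2× C (D1) → no.
That gives 5 matching atoms.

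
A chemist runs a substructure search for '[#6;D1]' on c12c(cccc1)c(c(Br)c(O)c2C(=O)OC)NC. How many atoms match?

2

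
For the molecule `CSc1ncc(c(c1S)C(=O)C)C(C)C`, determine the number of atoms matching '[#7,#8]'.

2

The query [#7,#8] means: nitrogen or oxygen (comma = OR).
Check the 15 heavy atoms by environment: 1× n (aromatic) → match; 5× c (aromatic) → no; 2× S → no; 6× C → no; 1× O → match.
Summing the matching environments: 1 + 1 = 2 matching atoms.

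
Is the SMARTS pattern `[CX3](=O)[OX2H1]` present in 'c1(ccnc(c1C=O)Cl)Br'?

No

The pattern [CX3](=O)[OX2H1] describes an sp2 carbon double-bonded to O and single-bonded to an -OH oxygen — a carboxylic acid.
The closest candidate here is an aldehyde (-CHO), but there is no singly-bonded oxygen on the carbonyl carbon. No other fragment satisfies the full query, so there is no match.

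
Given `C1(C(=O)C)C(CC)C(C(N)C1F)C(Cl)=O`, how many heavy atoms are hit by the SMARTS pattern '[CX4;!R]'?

The query [CX4;!R] means: aliphatic carbon with four total connections, not in a ring.
Check the 15 heavy atoms by environment: 5× C (X4, in 5-ring) → no; 3× C (X4, acyclic) → match; 2× C (X3, acyclic) → no; 2× O (X1, acyclic) → no; 1× Cl (X1, acyclic) → no; 1× N (X3, acyclic) → no; 1× F (X1, acyclic) → no.
That gives 3 matching atoms.

3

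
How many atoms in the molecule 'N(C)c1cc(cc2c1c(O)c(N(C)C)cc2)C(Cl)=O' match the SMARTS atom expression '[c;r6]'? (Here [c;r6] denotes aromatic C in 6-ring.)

10

The query [c;r6] means: aromatic carbon that belongs to a six-membered ring.
Check the 19 heavy atoms by environment: 10× c (aromatic, in 6-ring) → match; 2× N (acyclic) → no; 4× C (acyclic) → no; 2× O (acyclic) → no; 1× Cl (acyclic) → no.
That gives 10 matching atoms.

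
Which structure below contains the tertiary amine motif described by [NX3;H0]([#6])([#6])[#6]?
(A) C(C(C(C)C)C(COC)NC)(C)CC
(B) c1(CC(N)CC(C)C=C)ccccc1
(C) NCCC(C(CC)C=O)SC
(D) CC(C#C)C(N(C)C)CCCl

D

[NX3;H0]([#6])([#6])[#6] describes a trivalent nitrogen with no H, bonded to three carbons (a tertiary amine).
(A) has an N-methylamino group (-NHCH3) but the nitrogen still has one H (H1), not H0.
(B) has a primary amino group (-NH2) but the nitrogen has H2, not H0 with three carbons.
(C) has a primary amino group (-NH2) but the nitrogen has H2, not H0 with three carbons.
(D) contains a dimethylamino group (-N(CH3)2), which satisfies every atom and bond constraint.
So the answer is (D).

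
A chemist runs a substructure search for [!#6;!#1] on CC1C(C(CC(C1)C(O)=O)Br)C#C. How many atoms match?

3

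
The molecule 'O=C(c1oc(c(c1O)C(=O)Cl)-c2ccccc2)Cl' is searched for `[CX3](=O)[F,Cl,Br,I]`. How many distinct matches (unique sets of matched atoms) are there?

2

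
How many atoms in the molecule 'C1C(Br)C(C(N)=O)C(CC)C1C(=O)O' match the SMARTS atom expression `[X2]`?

1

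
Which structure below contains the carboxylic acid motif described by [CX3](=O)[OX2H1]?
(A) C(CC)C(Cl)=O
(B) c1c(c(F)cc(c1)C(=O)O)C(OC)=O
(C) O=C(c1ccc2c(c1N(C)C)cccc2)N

B

[CX3](=O)[OX2H1] describes an sp2 carbon double-bonded to O and single-bonded to an -OH oxygen (a carboxylic acid).
(A) has an acyl chloride (-C(=O)Cl) but the carbonyl is bonded to Cl, not to an -OH oxygen.
(B) contains a carboxylic acid group (-C(=O)OH), which satisfies every atom and bond constraint.
(C) has a primary amide (-C(=O)NH2) but the carbonyl is bonded to N, not to an -OH oxygen.
So the answer is (B).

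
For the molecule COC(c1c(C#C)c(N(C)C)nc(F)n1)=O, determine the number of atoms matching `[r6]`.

6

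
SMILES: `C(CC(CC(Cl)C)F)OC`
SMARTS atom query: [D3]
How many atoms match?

The query [D3] means: atom with exactly three heavy-atom neighbours.
Check the 10 heavy atoms by environment: 3× C (D2) → no; 2× C (D3) → match; 2× C (D1) → no; 1× Cl (D1) → no; 1× F (D1) → no; 1× O (D2) → no.
That gives 2 matching atoms.

2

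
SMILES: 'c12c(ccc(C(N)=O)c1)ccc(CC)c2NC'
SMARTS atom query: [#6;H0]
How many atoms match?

The query [#6;H0] means: any carbon with no attached hydrogen.
Check the 17 heavy atoms by environment: 5× c (aromatic, H0) → match; 5× c (aromatic, H1) → no; 1× C (H2) → no; 2× C (H3) → no; 1× C (H0) → match; 1× O (H0) → no; 1× N (H2) → no; 1× N (H1) → no.
Summing the matching environments: 5 + 1 = 6 matching atoms.

6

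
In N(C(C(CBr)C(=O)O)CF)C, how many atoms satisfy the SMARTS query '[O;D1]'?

Check the 11 heavy atoms by environment: 2× C (D2) → no; 3× C (D3) → no; 1× N (D2) → no; 1× C (D1) → no; 1× Br (D1) → no; 2× O (D1) → match; 1× F (D1) → no.
That gives 2 matching atoms.

2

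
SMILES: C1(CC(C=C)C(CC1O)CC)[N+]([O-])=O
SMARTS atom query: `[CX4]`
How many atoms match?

The query [CX4] means: C with X4: aliphatic carbon with exactly 4 total connections (bonds + H).
Check the 14 heavy atoms by environment: 8× C (X4) → match; 2× C (X3) → no; 1× O (X2) → no; 1× N (charge +1, X3) → no; 1× O (charge -1, X1) → no; 1× O (X1) → no.
That gives 8 matching atoms.

8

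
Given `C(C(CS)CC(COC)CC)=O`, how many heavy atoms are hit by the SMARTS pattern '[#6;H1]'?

3

The query [#6;H1] means: any carbon bearing exactly one hydrogen.
Check the 12 heavy atoms by environment: 4× C (H2) → no; 3× C (H1) → match; 2× O (H0) → no; 2× C (H3) → no; 1× S (H1) → no.
That gives 3 matching atoms.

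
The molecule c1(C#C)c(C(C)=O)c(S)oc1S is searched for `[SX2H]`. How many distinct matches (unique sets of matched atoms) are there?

[SX2H] is the SMARTS for a thiol: an aliphatic sulfur with two connections, one being H.
The molecule carries 2 separate instances of a thiol (-SH) meeting every constraint; each maps to a distinct set of atoms, giving 2 matches.

2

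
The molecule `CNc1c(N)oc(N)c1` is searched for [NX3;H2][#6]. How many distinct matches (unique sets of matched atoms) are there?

2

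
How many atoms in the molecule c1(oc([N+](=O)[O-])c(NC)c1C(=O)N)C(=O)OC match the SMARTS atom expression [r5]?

The query [r5] means: r5 matches atoms in a five-membered ring.
Check the 17 heavy atoms by environment: 1× o (aromatic, in 5-ring) → match; 4× c (aromatic, in 5-ring) → match; 4× C (acyclic) → no; 4× O (acyclic) → no; 2× N (acyclic) → no; 1× N (charge +1, acyclic) → no; 1× O (charge -1, acyclic) → no.
Summing the matching environments: 1 + 4 = 5 matching atoms.

5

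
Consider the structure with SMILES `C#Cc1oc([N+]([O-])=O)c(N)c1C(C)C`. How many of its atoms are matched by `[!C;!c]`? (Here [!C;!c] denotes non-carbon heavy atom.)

The query [!C;!c] means: neither aliphatic nor aromatic carbon — same as [!#6].
Check the 14 heavy atoms by environment: 1× o (aromatic) → match; 4× c (aromatic) → no; 1× N (charge +1) → match; 1× O (charge -1) → match; 1× O → match; 5× C → no; 1× N → match.
Summing the matching environments: 1 + 1 + 1 + 1 + 1 = 5 matching atoms.

5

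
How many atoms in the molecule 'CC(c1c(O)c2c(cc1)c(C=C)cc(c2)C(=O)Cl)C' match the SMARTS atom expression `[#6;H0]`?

The query [#6;H0] means: any carbon with no attached hydrogen.
Check the 19 heavy atoms by environment: 6× c (aromatic, H0) → match; 4× c (aromatic, H1) → no; 1× C (H0) → match; 1× O (H0) → no; 1× Cl (H0) → no; 2× C (H1) → no; 1× C (H2) → no; 1× O (H1) → no; 2× C (H3) → no.
Summing the matching environments: 6 + 1 = 7 matching atoms.

7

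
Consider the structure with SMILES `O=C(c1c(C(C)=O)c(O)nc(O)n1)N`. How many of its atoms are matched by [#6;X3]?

The query [#6;X3] means: any carbon (aromatic or not) with three total connections.
Check the 14 heavy atoms by environment: 2× n (aromatic, X2) → no; 4× c (aromatic, X3) → match; 2× O (X2) → no; 2× C (X3) → match; 2× O (X1) → no; 1× N (X3) → no; 1× C (X4) → no.
Summing the matching environments: 4 + 2 = 6 matching atoms.

6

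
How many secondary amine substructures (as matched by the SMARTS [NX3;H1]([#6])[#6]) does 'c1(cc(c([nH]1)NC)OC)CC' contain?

[NX3;H1]([#6])[#6] is the SMARTS for a secondary amine: a trivalent nitrogen with one H, bonded to two carbons.
Exactly one fragment in the molecule meets all constraints, giving 1 match.

1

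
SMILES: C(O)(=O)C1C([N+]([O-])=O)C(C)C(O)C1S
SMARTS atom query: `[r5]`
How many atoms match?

The query [r5] means: r5 matches atoms in a five-membered ring.
Check the 14 heavy atoms by environment: 5× C (in 5-ring) → match; 2× C (acyclic) → no; 4× O (acyclic) → no; 1× N (charge +1, acyclic) → no; 1× O (charge -1, acyclic) → no; 1× S (acyclic) → no.
That gives 5 matching atoms.

5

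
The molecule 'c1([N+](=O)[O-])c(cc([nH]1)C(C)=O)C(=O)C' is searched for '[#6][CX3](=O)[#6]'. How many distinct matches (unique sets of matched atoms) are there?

2

[#6][CX3](=O)[#6] is the SMARTS for a ketone: a carbonyl carbon (no H) flanked by two carbons.
The molecule carries 2 separate instances of an acetyl/ketone group (-C(=O)CH3) meeting every constraint; each maps to a distinct set of atoms, giving 2 matches.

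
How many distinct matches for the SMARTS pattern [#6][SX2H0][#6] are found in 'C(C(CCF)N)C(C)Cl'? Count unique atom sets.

[#6][SX2H0][#6] is the SMARTS for a thioether: an aliphatic sulfur bridging two carbons with no H on the sulfur.
No fragment in the molecule satisfies every constraint, giving 0 matches.

0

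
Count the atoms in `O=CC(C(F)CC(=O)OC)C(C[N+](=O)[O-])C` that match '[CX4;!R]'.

7

The query [CX4;!R] means: aliphatic carbon with four total connections, not in a ring.
Check the 16 heavy atoms by environment: 7× C (X4, acyclic) → match; 2× C (X3, acyclic) → no; 3× O (X1, acyclic) → no; 1× N (charge +1, X3, acyclic) → no; 1× O (charge -1, X1, acyclic) → no; 1× F (X1, acyclic) → no; 1× O (X2, acyclic) → no.
That gives 7 matching atoms.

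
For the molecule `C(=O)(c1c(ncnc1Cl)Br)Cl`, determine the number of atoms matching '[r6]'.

The query [r6] means: r6 matches atoms in a six-membered ring.
Check the 11 heavy atoms by environment: 2× n (aromatic, in 6-ring) → match; 4× c (aromatic, in 6-ring) → match; 1× Br (acyclic) → no; 1× C (acyclic) → no; 1× O (acyclic) → no; 2× Cl (acyclic) → no.
Summing the matching environments: 2 + 4 = 6 matching atoms.

6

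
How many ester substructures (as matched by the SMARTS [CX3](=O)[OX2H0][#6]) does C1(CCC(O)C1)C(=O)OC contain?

1

[CX3](=O)[OX2H0][#6] is the SMARTS for an ester: a carbonyl carbon bonded to an oxygen that is itself bonded to carbon (no H on that O).
Exactly one fragment in the molecule meets all constraints, giving 1 match.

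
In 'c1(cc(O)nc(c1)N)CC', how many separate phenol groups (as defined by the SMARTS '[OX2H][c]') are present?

[OX2H][c] is the SMARTS for a phenol: a hydroxyl oxygen attached to an aromatic carbon.
Exactly one fragment in the molecule meets all constraints, giving 1 match.

1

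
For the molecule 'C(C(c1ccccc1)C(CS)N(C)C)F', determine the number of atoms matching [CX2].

0

The query [CX2] means: C with X2: aliphatic carbon with exactly 2 total connections.
Check the 15 heavy atoms by environment: 6× C (X4) → no; 1× S (X2) → no; 1× F (X1) → no; 6× c (aromatic, X3) → no; 1× N (X3) → no.
No environment satisfies the query, so 0 matching atoms.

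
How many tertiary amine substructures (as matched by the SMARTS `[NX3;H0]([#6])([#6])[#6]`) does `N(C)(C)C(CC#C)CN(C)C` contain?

2

[NX3;H0]([#6])([#6])[#6] is the SMARTS for a tertiary amine: a trivalent nitrogen with no H, bonded to three carbons.
The molecule carries 2 separate instances of a dimethylamino group (-N(CH3)2) meeting every constraint; each maps to a distinct set of atoms, giving 2 matches.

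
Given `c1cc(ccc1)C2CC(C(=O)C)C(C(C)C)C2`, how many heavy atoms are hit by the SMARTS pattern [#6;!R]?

5

The query [#6;!R] means: carbon not in any ring.
Check the 17 heavy atoms by environment: 5× C (in 5-ring) → no; 5× C (acyclic) → match; 6× c (aromatic, in 6-ring) → no; 1× O (acyclic) → no.
That gives 5 matching atoms.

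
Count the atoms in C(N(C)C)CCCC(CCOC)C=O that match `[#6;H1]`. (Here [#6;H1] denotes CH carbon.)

The query [#6;H1] means: any carbon bearing exactly one hydrogen.
Check the 14 heavy atoms by environment: 6× C (H2) → no; 2× C (H1) → match; 2× O (H0) → no; 3× C (H3) → no; 1× N (H0) → no.
That gives 2 matching atoms.

2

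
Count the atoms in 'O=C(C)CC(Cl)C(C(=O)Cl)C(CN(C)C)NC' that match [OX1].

2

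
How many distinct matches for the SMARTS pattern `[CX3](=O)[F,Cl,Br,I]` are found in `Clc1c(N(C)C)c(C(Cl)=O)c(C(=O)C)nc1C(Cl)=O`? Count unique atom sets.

2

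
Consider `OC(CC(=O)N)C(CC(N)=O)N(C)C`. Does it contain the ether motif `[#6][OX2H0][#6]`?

The pattern [#6][OX2H0][#6] describes an aliphatic oxygen bridging two carbons with no H on the oxygen — an ether.
The closest candidate here is a hydroxyl group (-OH), but the oxygen has H1, not H0 bridging two carbons. No other fragment satisfies the full query, so there is no match.

No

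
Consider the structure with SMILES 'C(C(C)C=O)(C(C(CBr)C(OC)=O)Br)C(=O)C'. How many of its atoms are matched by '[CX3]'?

The query [CX3] means: C with X3: aliphatic carbon with exactly 3 total connections.
Check the 17 heavy atoms by environment: 8× C (X4) → no; 2× Br (X1) → no; 3× C (X3) → match; 3× O (X1) → no; 1× O (X2) → no.
That gives 3 matching atoms.

3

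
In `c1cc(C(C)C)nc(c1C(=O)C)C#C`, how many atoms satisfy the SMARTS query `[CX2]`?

2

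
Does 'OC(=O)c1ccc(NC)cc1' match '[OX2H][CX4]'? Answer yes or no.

No

The pattern [OX2H][CX4] describes a hydroxyl oxygen bound to an sp3 (X4) carbon — an aliphatic alcohol.
The closest candidate here is a carboxylic acid group (-C(=O)OH), but the -OH is on a CX3 carbonyl carbon, not a CX4 carbon. No other fragment satisfies the full query, so there is no match.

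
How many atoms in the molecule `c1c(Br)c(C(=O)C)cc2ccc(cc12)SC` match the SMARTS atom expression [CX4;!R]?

2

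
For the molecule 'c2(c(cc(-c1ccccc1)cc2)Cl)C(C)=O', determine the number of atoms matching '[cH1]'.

Check the 16 heavy atoms by environment: 4× c (aromatic, H0) → no; 8× c (aromatic, H1) → match; 1× C (H0) → no; 1× O (H0) → no; 1× C (H3) → no; 1× Cl (H0) → no.
That gives 8 matching atoms.

8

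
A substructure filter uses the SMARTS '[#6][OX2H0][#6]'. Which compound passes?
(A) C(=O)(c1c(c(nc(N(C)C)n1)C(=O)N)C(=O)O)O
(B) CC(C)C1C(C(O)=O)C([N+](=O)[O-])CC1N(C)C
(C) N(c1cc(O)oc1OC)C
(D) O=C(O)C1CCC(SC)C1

C

[#6][OX2H0][#6] describes an aliphatic oxygen bridging two carbons with no H on the oxygen (an ether).
(A) has a carboxylic acid group (-C(=O)OH) but the -OH oxygen has H1; the =O is OX1, not OX2.
(B) has a carboxylic acid group (-C(=O)OH) but the -OH oxygen has H1; the =O is OX1, not OX2.
(C) contains a methoxy ether (-OCH3), which satisfies every atom and bond constraint.
(D) has a carboxylic acid group (-C(=O)OH) but the -OH oxygen has H1; the =O is OX1, not OX2.
So the answer is (C).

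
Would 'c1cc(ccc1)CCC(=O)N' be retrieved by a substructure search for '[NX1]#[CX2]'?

The pattern [NX1]#[CX2] describes a nitrogen triple-bonded to a two-connected carbon — a nitrile.
The closest candidate here is a primary amide (-C(=O)NH2), but the nitrogen is NX3, not NX1. No other fragment satisfies the full query, so there is no match.

No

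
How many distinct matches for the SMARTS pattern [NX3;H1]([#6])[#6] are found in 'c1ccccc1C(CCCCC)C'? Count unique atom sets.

[NX3;H1]([#6])[#6] is the SMARTS for a secondary amine: a trivalent nitrogen with one H, bonded to two carbons.
No fragment in the molecule satisfies every constraint, giving 0 matches.

0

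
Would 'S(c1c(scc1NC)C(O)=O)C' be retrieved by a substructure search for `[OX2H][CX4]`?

No

The pattern [OX2H][CX4] describes a hydroxyl oxygen bound to an sp3 (X4) carbon — an aliphatic alcohol.
The closest candidate here is a carboxylic acid group (-C(=O)OH), but the -OH is on a CX3 carbonyl carbon, not a CX4 carbon. No other fragment satisfies the full query, so there is no match.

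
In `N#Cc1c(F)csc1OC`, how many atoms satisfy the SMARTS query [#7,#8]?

2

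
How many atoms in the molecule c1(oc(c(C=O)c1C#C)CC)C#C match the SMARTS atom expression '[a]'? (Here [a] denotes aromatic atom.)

The query [a] means: a matches any aromatic atom.
Check the 13 heavy atoms by environment: 1× o (aromatic) → match; 4× c (aromatic) → match; 7× C → no; 1× O → no.
Summing the matching environments: 1 + 4 = 5 matching atoms.

5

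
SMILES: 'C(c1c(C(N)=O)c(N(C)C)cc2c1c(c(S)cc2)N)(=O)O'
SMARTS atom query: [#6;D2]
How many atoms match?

3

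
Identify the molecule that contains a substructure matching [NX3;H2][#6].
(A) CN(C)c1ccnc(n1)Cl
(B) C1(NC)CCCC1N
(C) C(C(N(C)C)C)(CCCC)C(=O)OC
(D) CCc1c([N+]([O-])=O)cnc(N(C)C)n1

B

[NX3;H2][#6] describes a trivalent nitrogen with two H attached to carbon (a primary amine).
(A) has a dimethylamino group (-N(CH3)2) but the nitrogen has H0, not H2.
(B) contains a primary amino group (-NH2), which satisfies every atom and bond constraint.
(C) has a dimethylamino group (-N(CH3)2) but the nitrogen has H0, not H2.
(D) has a dimethylamino group (-N(CH3)2) but the nitrogen has H0, not H2.
So the answer is (B).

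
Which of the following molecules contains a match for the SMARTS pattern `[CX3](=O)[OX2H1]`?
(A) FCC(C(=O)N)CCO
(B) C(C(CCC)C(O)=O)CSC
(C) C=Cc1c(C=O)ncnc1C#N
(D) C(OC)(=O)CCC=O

[CX3](=O)[OX2H1] describes an sp2 carbon double-bonded to O and single-bonded to an -OH oxygen (a carboxylic acid).
(A) has a primary amide (-C(=O)NH2) but the carbonyl is bonded to N, not to an -OH oxygen.
(B) contains a carboxylic acid group (-C(=O)OH), which satisfies every atom and bond constraint.
(C) has an aldehyde (-CHO) but there is no singly-bonded oxygen on the carbonyl carbon.
(D) has a methyl-ester group (-C(=O)OCH3) but the singly-bonded O has no H (OX2H0, not OX2H1).
So the answer is (B).

B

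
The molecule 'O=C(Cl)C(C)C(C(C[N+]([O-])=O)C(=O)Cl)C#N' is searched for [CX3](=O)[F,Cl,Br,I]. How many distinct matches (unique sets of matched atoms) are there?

2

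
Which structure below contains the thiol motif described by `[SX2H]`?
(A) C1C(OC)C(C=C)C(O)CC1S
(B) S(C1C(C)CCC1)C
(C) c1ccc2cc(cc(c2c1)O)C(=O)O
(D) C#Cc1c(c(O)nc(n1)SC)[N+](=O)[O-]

A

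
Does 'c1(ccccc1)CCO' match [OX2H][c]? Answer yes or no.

No

The pattern [OX2H][c] describes a hydroxyl oxygen attached to an aromatic carbon — a phenol.
The closest candidate here is a hydroxyl group (-OH), but the -OH is on an aliphatic carbon, not an aromatic c. No other fragment satisfies the full query, so there is no match.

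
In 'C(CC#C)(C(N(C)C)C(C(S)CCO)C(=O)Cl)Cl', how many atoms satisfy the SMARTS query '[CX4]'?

The query [CX4] means: C with X4: aliphatic carbon with exactly 4 total connections (bonds + H).
Check the 18 heavy atoms by environment: 9× C (X4) → match; 1× O (X2) → no; 1× S (X2) → no; 2× Cl (X1) → no; 2× C (X2) → no; 1× N (X3) → no; 1× C (X3) → no; 1× O (X1) → no.
That gives 9 matching atoms.

9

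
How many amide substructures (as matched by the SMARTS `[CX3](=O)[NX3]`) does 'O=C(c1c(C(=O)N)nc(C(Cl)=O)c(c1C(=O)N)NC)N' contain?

3

[CX3](=O)[NX3] is the SMARTS for an amide: a carbonyl carbon bonded to a trivalent nitrogen.
The molecule carries 3 separate instances of a primary amide (-C(=O)NH2) meeting every constraint; each maps to a distinct set of atoms, giving 3 matches.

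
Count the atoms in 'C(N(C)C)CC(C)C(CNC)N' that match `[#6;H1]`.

The query [#6;H1] means: any carbon bearing exactly one hydrogen.
Check the 12 heavy atoms by environment: 3× C (H2) → no; 2× C (H1) → match; 1× N (H1) → no; 4× C (H3) → no; 1× N (H0) → no; 1× N (H2) → no.
That gives 2 matching atoms.

2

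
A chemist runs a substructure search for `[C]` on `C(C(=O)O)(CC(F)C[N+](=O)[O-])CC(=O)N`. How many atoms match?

The query [C] means: uppercase C matches aliphatic (non-aromatic) carbon only.
Check the 15 heavy atoms by environment: 7× C → match; 1× N (charge +1) → no; 1× O (charge -1) → no; 4× O → no; 1× N → no; 1× F → no.
That gives 7 matching atoms.

7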